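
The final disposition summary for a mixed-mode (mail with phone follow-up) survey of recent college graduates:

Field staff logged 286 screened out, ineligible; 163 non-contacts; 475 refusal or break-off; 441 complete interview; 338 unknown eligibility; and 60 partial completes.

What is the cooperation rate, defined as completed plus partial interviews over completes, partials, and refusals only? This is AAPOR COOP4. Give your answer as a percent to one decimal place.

51.3%

Numerator: 441 + 60 = 501
Denom: 441 + 60 + 475 = 976
COOP4 = 501 / 976 = 0.5133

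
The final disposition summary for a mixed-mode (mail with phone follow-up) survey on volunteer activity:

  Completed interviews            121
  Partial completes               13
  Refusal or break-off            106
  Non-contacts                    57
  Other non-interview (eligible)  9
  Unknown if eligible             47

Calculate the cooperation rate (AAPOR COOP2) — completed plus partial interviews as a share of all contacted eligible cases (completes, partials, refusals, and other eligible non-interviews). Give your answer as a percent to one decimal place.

Top: 121 + 13 = 134
Base: 121 + 13 + 106 + 9 = 249
COOP2 = 134 / 249 = 0.5382

53.8%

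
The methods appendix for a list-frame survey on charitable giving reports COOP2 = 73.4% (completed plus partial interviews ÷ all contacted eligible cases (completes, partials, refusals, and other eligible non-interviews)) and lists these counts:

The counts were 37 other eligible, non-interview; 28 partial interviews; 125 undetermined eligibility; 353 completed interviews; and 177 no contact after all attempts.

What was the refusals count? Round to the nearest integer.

101

Top: 353 + 28 = 381
COOP2 = 381 / D = 0.734
D = 381 / 0.734 = 519.1
Remaining denominator categories sum to 418
refusals = 519.1 − 418 ≈ 101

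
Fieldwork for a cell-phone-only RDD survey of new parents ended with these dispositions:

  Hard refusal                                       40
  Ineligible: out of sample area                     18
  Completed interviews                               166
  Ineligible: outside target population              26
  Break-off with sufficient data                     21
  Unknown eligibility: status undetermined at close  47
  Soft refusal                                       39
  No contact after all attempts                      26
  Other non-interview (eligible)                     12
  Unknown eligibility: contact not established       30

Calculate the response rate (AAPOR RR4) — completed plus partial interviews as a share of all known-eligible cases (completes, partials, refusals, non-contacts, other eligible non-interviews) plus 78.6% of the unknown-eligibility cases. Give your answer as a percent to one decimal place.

51.3%

Refusal or break-off = 40 + 39 = 79
Eligibility not determined = 30 + 47 = 77
Ineligible = 26 + 18 = 44
Numerator: 166 + 21 = 187
Determined eligible: 166 + 21 + 79 + 26 + 12 = 304
e × U: 0.7860 × 77 = 60.52
Base: 304 + 60.52 = 364.52
RR4 = 187 / 364.52 = 0.5130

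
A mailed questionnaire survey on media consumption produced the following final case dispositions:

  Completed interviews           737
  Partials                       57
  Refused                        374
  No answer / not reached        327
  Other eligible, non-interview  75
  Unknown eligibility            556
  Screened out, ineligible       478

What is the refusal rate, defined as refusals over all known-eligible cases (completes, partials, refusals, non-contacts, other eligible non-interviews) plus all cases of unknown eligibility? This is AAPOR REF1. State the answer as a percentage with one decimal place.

Numerator = 374
Denom = 737 + 57 + 374 + 327 + 75 + 556 = 2126
REF1 = 374 / 2126 = 0.1759

17.6%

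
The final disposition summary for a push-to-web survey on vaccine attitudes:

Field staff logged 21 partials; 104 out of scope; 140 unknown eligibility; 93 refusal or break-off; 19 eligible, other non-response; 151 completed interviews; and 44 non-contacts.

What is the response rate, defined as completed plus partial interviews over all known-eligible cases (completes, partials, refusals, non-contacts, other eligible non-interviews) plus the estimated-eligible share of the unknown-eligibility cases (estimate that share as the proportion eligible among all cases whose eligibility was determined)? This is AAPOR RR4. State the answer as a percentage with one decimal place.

Num → 151 + 21 = 172
Known eligible → 151 + 21 + 93 + 44 + 19 = 328
e = 328 / (328 + 104) = 328 / 432 = 0.7593
e × U → 0.7593 × 140 = 106.30
Base → 328 + 106.30 = 434.30
RR4 = 172 / 434.30 = 0.3960

39.6%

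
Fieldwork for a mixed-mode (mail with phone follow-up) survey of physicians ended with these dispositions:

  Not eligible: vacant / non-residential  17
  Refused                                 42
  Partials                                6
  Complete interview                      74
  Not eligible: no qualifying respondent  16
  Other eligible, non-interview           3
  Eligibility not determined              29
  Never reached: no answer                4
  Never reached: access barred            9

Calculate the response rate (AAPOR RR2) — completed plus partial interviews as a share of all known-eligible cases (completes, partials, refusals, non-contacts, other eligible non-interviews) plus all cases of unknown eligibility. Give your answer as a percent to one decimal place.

No contact after all attempts = 4 + 9 = 13
Screened out, ineligible = 16 + 17 = 33
Top: 74 + 6 = 80
Base: 74 + 6 + 42 + 13 + 3 + 29 = 167
RR2 = 80 / 167 = 0.4790

47.9%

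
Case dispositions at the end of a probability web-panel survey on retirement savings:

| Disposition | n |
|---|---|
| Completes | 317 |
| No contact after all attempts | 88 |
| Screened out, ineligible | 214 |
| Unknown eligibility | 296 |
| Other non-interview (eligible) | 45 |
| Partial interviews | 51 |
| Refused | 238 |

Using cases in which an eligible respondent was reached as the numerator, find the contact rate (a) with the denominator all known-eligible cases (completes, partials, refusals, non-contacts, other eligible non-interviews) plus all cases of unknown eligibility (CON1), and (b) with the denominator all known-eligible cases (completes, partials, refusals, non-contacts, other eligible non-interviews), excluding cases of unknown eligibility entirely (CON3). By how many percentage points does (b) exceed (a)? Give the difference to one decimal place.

Top → 317 + 51 + 238 + 45 = 651
Denominator → 317 + 51 + 238 + 88 + 45 + 296 = 1035
CON1 = 651 / 1035 = 0.6290
Denominator → 317 + 51 + 238 + 88 + 45 = 739
CON3 = 651 / 739 = 0.8809
Difference = 88.09 − 62.90 = 25.19 percentage points

25.2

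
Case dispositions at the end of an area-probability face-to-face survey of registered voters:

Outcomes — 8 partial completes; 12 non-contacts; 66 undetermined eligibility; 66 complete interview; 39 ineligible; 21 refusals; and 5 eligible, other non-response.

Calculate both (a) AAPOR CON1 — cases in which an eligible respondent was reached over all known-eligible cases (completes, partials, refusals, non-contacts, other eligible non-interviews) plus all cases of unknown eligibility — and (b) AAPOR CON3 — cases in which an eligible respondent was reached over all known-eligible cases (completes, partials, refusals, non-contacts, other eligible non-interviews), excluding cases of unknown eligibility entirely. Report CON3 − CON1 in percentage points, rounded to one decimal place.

Numerator: 66 + 8 + 21 + 5 = 100
Denominator: 66 + 8 + 21 + 12 + 5 + 66 = 178
CON1 = 100 / 178 = 0.5618
Denominator: 66 + 8 + 21 + 12 + 5 = 112
CON3 = 100 / 112 = 0.8929
Difference = 89.29 − 56.18 = 33.11 percentage points

33.1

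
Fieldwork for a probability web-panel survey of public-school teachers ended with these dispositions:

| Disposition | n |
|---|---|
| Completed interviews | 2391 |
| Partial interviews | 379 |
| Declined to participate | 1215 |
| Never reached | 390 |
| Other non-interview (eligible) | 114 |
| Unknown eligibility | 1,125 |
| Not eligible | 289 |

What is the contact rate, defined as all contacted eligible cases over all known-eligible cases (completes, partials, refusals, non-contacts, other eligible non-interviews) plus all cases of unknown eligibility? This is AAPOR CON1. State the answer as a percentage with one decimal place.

Top → 2391 + 379 + 1215 + 114 = 4099
Denom → 2391 + 379 + 1215 + 390 + 114 + 1125 = 5614
CON1 = 4099 / 5614 = 0.7301

73.0%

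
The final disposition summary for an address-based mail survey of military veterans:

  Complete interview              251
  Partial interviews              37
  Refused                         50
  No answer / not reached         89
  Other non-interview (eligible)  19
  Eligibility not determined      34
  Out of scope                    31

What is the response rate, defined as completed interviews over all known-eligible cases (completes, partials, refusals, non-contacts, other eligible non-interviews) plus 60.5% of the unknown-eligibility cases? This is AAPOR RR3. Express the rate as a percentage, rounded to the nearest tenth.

Numerator: 251
Determined eligible: 251 + 37 + 50 + 89 + 19 = 446
Eligible share of unknowns: 0.6050 × 34 = 20.57
Denom: 446 + 20.57 = 466.57
RR3 = 251 / 466.57 = 0.5380

53.8%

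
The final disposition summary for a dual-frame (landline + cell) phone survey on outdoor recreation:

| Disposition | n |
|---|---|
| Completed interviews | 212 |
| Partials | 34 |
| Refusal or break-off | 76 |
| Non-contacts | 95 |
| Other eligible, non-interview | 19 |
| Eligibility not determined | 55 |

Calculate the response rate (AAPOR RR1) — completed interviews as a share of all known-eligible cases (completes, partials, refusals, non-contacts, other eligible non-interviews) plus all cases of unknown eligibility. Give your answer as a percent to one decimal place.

43.2%

Top = 212
Denom = 212 + 34 + 76 + 95 + 19 + 55 = 491
RR1 = 212 / 491 = 0.4318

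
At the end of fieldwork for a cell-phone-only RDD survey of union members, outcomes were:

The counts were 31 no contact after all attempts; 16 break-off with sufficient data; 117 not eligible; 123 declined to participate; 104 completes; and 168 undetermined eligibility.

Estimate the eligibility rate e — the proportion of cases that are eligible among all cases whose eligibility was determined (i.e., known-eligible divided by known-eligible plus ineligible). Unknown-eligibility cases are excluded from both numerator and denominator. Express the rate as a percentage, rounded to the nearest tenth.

70.1%

Eligible (known) → 104 + 16 + 123 + 31 = 274
e = 274 / (274 + 117) = 274 / 391 = 0.7008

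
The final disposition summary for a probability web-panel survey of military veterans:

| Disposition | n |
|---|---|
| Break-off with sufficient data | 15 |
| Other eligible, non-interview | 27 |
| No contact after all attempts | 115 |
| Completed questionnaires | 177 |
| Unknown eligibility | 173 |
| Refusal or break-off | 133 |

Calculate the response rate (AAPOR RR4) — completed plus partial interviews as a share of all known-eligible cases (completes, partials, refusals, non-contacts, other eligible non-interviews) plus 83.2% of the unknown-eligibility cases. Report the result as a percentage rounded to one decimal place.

31.4%

Top → 177 + 15 = 192
Determined eligible → 177 + 15 + 133 + 115 + 27 = 467
Eligible share of unknowns → 0.8320 × 173 = 143.94
Denom → 467 + 143.94 = 610.94
RR4 = 192 / 610.94 = 0.3143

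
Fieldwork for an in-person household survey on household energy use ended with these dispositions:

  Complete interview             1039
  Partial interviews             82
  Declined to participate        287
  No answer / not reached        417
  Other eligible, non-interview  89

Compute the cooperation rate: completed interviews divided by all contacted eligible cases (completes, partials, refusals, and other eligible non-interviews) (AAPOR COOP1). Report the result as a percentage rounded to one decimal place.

Num = 1039
Denom = 1039 + 82 + 287 + 89 = 1497
COOP1 = 1039 / 1497 = 0.6941

69.4%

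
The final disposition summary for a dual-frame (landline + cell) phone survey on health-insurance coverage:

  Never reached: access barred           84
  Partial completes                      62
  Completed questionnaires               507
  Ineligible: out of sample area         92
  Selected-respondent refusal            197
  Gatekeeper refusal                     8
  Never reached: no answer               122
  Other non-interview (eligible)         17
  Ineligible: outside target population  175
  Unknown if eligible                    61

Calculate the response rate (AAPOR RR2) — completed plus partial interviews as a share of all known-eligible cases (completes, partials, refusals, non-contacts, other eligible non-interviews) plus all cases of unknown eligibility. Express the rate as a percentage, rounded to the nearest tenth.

Refusals = 8 + 197 = 205
No contact after all attempts = 122 + 84 = 206
Screened out, ineligible = 175 + 92 = 267
Num: 507 + 62 = 569
Denom: 507 + 62 + 205 + 206 + 17 + 61 = 1058
RR2 = 569 / 1058 = 0.5378

53.8%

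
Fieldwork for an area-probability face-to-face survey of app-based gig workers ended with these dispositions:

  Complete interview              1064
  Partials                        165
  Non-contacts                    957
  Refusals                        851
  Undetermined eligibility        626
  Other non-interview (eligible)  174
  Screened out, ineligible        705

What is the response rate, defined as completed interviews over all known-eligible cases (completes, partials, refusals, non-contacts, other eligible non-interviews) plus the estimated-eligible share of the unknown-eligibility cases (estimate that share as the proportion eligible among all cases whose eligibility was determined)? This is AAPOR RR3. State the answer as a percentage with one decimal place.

Num → 1064
Determined eligible → 1064 + 165 + 851 + 957 + 174 = 3211
e = 3211 / (3211 + 705) = 3211 / 3916 = 0.8200
e × U → 0.8200 × 626 = 513.32
Denom → 3211 + 513.32 = 3724.32
RR3 = 1064 / 3724.32 = 0.2857

28.6%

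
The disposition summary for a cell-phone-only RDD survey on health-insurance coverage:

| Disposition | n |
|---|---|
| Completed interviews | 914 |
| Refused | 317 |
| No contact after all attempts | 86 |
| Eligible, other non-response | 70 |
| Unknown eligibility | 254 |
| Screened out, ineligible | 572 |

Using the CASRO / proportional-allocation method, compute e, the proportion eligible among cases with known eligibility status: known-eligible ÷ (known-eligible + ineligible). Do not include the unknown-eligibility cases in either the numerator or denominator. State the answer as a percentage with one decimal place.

70.8%

Known eligible: 914 + 317 + 86 + 70 = 1387
e = 1387 / (1387 + 572) = 1387 / 1959 = 0.7080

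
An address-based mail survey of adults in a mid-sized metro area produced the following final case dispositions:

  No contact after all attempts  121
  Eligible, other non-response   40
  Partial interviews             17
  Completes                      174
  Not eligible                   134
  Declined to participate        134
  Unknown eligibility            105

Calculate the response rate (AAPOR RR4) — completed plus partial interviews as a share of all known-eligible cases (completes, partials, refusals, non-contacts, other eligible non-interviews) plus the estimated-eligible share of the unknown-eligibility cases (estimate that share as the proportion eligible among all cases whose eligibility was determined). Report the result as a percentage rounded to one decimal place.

33.6%

Top → 174 + 17 = 191
Eligible (known) → 174 + 17 + 134 + 121 + 40 = 486
e = 486 / (486 + 134) = 486 / 620 = 0.7839
e × U → 0.7839 × 105 = 82.31
Denom → 486 + 82.31 = 568.31
RR4 = 191 / 568.31 = 0.3361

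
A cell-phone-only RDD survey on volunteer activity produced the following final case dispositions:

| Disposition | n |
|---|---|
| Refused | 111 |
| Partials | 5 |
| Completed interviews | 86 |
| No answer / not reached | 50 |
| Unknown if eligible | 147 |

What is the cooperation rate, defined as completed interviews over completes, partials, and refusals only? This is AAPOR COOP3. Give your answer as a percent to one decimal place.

42.6%

Num → 86
Base → 86 + 5 + 111 = 202
COOP3 = 86 / 202 = 0.4257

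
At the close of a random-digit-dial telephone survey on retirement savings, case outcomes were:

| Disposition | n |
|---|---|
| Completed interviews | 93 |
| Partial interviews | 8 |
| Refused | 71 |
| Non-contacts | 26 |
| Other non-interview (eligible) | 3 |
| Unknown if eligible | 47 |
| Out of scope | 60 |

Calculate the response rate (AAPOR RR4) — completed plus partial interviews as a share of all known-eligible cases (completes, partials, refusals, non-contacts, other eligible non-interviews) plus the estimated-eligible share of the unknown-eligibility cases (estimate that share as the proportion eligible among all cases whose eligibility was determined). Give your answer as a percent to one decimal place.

42.6%

Num → 93 + 8 = 101
Eligible (known) → 93 + 8 + 71 + 26 + 3 = 201
e = 201 / (201 + 60) = 201 / 261 = 0.7701
e × U → 0.7701 × 47 = 36.19
Denom → 201 + 36.19 = 237.19
RR4 = 101 / 237.19 = 0.4258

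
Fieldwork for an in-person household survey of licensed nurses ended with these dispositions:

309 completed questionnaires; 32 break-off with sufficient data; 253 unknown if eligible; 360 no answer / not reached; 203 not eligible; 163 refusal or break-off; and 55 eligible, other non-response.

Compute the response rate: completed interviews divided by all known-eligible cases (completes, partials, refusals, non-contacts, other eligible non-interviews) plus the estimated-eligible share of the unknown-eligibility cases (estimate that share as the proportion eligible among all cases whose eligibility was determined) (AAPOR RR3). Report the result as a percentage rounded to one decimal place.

Top: 309
Determined eligible: 309 + 32 + 163 + 360 + 55 = 919
e = 919 / (919 + 203) = 919 / 1122 = 0.8191
e × U: 0.8191 × 253 = 207.23
Base: 919 + 207.23 = 1126.23
RR3 = 309 / 1126.23 = 0.2744

27.4%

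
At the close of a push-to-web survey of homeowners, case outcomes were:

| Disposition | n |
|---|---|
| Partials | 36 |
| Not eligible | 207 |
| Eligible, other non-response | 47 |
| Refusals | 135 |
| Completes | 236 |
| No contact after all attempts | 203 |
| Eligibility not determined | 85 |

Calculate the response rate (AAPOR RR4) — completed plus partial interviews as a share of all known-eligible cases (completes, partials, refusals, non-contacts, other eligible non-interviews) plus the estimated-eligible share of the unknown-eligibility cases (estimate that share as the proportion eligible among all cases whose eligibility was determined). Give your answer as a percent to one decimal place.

37.7%

Num = 236 + 36 = 272
Determined eligible = 236 + 36 + 135 + 203 + 47 = 657
e = 657 / (657 + 207) = 657 / 864 = 0.7604
Estimated eligible among unknowns = 0.7604 × 85 = 64.63
Base = 657 + 64.63 = 721.63
RR4 = 272 / 721.63 = 0.3769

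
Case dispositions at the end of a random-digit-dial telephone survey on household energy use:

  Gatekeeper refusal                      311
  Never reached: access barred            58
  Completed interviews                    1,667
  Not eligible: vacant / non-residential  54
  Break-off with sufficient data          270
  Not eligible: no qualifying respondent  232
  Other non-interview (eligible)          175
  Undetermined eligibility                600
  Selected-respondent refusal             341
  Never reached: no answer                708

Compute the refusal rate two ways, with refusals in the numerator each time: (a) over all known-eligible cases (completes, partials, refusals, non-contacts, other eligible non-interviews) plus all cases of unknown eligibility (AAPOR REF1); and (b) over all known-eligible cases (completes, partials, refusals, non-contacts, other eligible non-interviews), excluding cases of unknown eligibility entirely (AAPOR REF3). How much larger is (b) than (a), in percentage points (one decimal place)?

Refusals = 311 + 341 = 652
No contact after all attempts = 708 + 58 = 766
Screened out, ineligible = 232 + 54 = 286
Num → 652
Denom → 1667 + 270 + 652 + 766 + 175 + 600 = 4130
REF1 = 652 / 4130 = 0.1579
Denom → 1667 + 270 + 652 + 766 + 175 = 3530
REF3 = 652 / 3530 = 0.1847
Difference = 18.47 − 15.79 = 2.68 percentage points

2.7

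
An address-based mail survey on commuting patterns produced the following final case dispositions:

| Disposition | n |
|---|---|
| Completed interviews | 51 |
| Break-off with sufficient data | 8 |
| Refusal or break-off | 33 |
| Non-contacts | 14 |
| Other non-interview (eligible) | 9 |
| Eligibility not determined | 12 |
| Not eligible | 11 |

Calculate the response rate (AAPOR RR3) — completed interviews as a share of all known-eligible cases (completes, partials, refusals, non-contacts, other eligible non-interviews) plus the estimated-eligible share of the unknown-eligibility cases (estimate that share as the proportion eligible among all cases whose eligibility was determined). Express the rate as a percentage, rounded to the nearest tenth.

40.5%

Num: 51
Determined eligible: 51 + 8 + 33 + 14 + 9 = 115
e = 115 / (115 + 11) = 115 / 126 = 0.9127
Estimated eligible among unknowns: 0.9127 × 12 = 10.95
Denom: 115 + 10.95 = 125.95
RR3 = 51 / 125.95 = 0.4049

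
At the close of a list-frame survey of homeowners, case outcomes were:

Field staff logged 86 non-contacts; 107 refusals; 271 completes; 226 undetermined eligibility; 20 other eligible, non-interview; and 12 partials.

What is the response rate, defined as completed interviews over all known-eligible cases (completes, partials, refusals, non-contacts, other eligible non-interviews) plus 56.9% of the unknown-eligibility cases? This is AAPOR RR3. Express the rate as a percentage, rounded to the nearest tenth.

43.4%

Num → 271
Eligible (known) → 271 + 12 + 107 + 86 + 20 = 496
Eligible share of unknowns → 0.5690 × 226 = 128.59
Base → 496 + 128.59 = 624.59
RR3 = 271 / 624.59 = 0.4339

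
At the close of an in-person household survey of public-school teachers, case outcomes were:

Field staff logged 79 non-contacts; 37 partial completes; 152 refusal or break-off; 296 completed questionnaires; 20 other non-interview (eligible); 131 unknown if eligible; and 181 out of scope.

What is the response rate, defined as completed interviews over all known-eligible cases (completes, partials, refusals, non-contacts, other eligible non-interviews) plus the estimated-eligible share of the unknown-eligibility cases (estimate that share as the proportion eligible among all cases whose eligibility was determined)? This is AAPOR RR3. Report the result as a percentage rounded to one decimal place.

Num = 296
Eligible (known) = 296 + 37 + 152 + 79 + 20 = 584
e = 584 / (584 + 181) = 584 / 765 = 0.7634
e × U = 0.7634 × 131 = 100.01
Base = 584 + 100.01 = 684.01
RR3 = 296 / 684.01 = 0.4327

43.3%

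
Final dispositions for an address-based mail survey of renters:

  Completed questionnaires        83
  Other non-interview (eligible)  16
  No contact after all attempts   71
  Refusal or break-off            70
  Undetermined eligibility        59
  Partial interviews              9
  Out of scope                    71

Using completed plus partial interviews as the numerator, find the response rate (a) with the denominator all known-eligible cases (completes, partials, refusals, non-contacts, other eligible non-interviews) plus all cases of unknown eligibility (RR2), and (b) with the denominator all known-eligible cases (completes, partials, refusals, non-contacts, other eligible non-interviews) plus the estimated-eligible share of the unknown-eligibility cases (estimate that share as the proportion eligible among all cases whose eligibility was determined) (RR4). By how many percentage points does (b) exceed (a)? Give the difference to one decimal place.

Top → 83 + 9 = 92
Denominator → 83 + 9 + 70 + 71 + 16 + 59 = 308
RR2 = 92 / 308 = 0.2987
Eligible (known) → 83 + 9 + 70 + 71 + 16 = 249
e = 249 / (249 + 71) = 249 / 320 = 0.7781
Estimated eligible among unknowns → 0.7781 × 59 = 45.91
Denominator → 249 + 45.91 = 294.91
RR4 = 92 / 294.91 = 0.3120
Difference = 31.20 − 29.87 = 1.33 percentage points

1.3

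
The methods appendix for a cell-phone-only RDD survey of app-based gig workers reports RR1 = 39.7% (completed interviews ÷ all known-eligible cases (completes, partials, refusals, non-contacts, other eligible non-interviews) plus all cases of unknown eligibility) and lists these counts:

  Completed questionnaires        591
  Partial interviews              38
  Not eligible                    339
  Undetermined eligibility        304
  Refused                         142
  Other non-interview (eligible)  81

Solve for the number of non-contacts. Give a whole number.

333

RR1 = 591 / D = 0.397
D = 591 / 0.397 = 1488.7
Rest of base = 1156
non-contacts = 1488.7 − 1156 ≈ 333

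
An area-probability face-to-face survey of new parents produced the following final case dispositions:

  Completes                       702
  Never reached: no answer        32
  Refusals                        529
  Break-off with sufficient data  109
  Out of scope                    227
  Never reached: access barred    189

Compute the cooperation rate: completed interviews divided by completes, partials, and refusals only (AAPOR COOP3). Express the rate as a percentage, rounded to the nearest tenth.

Non-contacts = 32 + 189 = 221
Top = 702
Denom = 702 + 109 + 529 = 1340
COOP3 = 702 / 1340 = 0.5239

52.4%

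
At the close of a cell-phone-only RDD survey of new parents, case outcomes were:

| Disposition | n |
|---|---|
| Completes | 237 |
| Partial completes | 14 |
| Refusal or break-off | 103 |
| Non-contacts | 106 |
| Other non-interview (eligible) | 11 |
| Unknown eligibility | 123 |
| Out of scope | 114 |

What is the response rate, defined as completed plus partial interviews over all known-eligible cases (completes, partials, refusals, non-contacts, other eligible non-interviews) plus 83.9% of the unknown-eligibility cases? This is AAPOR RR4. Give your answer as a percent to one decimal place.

Num: 237 + 14 = 251
Known eligible: 237 + 14 + 103 + 106 + 11 = 471
Eligible share of unknowns: 0.8390 × 123 = 103.20
Denom: 471 + 103.20 = 574.20
RR4 = 251 / 574.20 = 0.4371

43.7%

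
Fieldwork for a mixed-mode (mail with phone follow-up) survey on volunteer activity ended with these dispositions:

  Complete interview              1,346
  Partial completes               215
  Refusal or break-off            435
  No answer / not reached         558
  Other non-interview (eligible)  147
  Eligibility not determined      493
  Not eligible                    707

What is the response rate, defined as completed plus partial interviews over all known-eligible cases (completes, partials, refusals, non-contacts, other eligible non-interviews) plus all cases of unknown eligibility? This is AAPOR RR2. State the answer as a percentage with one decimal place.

48.9%

Top = 1346 + 215 = 1561
Denom = 1346 + 215 + 435 + 558 + 147 + 493 = 3194
RR2 = 1561 / 3194 = 0.4887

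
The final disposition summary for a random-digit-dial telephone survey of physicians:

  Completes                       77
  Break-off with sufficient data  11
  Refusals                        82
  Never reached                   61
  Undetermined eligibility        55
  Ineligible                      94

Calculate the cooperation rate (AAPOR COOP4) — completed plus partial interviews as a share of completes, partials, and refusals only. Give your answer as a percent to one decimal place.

Num: 77 + 11 = 88
Denom: 77 + 11 + 82 = 170
COOP4 = 88 / 170 = 0.5176

51.8%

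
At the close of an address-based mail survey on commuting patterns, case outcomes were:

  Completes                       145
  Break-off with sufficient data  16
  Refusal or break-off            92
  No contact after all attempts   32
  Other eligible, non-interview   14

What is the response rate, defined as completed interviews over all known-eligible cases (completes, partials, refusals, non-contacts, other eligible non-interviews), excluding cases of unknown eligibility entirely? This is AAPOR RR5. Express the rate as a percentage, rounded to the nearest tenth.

48.5%

Top → 145
Denominator → 145 + 16 + 92 + 32 + 14 = 299
RR5 = 145 / 299 = 0.4849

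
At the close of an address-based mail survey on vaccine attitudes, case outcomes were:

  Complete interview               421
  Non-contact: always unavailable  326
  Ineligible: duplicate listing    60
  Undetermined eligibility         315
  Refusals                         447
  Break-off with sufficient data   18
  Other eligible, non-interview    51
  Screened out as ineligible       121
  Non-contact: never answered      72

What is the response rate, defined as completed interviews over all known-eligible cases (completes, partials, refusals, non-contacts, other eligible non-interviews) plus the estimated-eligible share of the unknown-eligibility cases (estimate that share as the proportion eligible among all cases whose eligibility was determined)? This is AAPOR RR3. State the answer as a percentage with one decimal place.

26.1%

Never reached = 72 + 326 = 398
Screened out, ineligible = 121 + 60 = 181
Numerator = 421
Known eligible = 421 + 18 + 447 + 398 + 51 = 1335
e = 1335 / (1335 + 181) = 1335 / 1516 = 0.8806
Estimated eligible among unknowns = 0.8806 × 315 = 277.39
Base = 1335 + 277.39 = 1612.39
RR3 = 421 / 1612.39 = 0.2611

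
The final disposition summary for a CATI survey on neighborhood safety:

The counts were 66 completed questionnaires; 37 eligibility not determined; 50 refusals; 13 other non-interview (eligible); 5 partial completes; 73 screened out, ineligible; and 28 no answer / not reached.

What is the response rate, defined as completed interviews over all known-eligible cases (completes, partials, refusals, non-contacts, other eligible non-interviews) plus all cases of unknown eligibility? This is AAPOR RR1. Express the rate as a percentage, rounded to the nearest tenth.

33.2%

Numerator → 66
Base → 66 + 5 + 50 + 28 + 13 + 37 = 199
RR1 = 66 / 199 = 0.3317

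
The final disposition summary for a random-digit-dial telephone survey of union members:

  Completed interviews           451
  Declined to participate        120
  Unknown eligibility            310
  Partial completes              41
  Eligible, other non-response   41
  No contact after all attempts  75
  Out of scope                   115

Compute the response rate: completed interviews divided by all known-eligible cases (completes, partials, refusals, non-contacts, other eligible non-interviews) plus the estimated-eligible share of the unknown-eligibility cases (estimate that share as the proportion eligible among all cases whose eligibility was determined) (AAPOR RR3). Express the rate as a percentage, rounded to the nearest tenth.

45.3%

Top = 451
Determined eligible = 451 + 41 + 120 + 75 + 41 = 728
e = 728 / (728 + 115) = 728 / 843 = 0.8636
e × U = 0.8636 × 310 = 267.72
Denominator = 728 + 267.72 = 995.72
RR3 = 451 / 995.72 = 0.4529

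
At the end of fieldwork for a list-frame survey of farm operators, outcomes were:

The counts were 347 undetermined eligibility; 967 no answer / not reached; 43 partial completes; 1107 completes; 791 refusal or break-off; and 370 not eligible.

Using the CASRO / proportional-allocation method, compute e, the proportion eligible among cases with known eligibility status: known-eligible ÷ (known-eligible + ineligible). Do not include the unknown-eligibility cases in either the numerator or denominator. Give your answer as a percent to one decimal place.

Eligible (known) → 1107 + 43 + 791 + 967 = 2908
e = 2908 / (2908 + 370) = 2908 / 3278 = 0.8871

88.7%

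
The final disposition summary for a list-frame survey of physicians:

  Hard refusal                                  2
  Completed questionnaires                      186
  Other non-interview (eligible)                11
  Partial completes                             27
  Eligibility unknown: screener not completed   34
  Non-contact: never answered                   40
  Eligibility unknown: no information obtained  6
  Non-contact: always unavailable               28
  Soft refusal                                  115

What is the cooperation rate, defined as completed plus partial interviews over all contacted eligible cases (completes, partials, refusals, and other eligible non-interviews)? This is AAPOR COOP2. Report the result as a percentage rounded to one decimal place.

62.5%

Refusal or break-off = 2 + 115 = 117
Never reached = 40 + 28 = 68
Undetermined eligibility = 34 + 6 = 40
Top: 186 + 27 = 213
Denominator: 186 + 27 + 117 + 11 = 341
COOP2 = 213 / 341 = 0.6246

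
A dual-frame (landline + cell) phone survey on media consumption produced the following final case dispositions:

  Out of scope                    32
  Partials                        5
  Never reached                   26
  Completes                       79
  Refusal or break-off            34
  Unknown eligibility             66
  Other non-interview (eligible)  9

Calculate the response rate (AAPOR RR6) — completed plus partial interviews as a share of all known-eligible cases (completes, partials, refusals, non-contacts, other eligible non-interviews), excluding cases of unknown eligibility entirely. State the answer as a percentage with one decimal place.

Top: 79 + 5 = 84
Base: 79 + 5 + 34 + 26 + 9 = 153
RR6 = 84 / 153 = 0.5490

54.9%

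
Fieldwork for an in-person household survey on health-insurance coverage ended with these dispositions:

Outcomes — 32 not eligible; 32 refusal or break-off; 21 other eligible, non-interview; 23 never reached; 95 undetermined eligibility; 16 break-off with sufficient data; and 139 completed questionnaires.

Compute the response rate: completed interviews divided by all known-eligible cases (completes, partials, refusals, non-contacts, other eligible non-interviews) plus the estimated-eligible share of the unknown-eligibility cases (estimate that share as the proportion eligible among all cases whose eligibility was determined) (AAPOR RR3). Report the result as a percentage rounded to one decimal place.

Num = 139
Determined eligible = 139 + 16 + 32 + 23 + 21 = 231
e = 231 / (231 + 32) = 231 / 263 = 0.8783
Estimated eligible among unknowns = 0.8783 × 95 = 83.44
Base = 231 + 83.44 = 314.44
RR3 = 139 / 314.44 = 0.4421

44.2%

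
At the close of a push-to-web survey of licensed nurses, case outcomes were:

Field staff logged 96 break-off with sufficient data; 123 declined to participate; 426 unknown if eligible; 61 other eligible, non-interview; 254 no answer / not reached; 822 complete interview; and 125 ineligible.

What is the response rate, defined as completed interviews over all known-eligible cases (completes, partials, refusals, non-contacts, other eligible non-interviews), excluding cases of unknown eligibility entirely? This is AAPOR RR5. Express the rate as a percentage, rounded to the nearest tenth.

60.6%

Num = 822
Denominator = 822 + 96 + 123 + 254 + 61 = 1356
RR5 = 822 / 1356 = 0.6062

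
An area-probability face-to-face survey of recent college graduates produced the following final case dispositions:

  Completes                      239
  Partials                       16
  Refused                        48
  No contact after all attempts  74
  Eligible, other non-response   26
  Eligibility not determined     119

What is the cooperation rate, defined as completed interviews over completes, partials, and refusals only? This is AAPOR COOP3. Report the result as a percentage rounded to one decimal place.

Top = 239
Base = 239 + 16 + 48 = 303
COOP3 = 239 / 303 = 0.7888

78.9%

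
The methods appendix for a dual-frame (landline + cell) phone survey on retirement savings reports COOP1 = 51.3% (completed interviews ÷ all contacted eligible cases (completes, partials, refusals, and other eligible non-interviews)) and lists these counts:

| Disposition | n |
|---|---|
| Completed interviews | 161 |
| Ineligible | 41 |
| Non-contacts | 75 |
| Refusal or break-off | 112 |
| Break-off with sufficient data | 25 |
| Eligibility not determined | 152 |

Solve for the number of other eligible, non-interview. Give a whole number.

16

COOP1 = 161 / D = 0.513
D = 161 / 0.513 = 313.8
Other denominator terms total 298
other eligible, non-interview = 313.8 − 298 ≈ 16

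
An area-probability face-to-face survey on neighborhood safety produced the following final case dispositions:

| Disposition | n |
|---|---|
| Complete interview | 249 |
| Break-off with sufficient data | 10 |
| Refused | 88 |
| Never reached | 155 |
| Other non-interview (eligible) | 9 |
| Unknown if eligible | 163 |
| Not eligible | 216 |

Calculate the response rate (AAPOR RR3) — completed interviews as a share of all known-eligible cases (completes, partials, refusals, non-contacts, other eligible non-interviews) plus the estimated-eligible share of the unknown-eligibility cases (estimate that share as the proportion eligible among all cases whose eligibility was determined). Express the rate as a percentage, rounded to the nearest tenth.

39.8%

Numerator → 249
Determined eligible → 249 + 10 + 88 + 155 + 9 = 511
e = 511 / (511 + 216) = 511 / 727 = 0.7029
Eligible share of unknowns → 0.7029 × 163 = 114.57
Denominator → 511 + 114.57 = 625.57
RR3 = 249 / 625.57 = 0.3980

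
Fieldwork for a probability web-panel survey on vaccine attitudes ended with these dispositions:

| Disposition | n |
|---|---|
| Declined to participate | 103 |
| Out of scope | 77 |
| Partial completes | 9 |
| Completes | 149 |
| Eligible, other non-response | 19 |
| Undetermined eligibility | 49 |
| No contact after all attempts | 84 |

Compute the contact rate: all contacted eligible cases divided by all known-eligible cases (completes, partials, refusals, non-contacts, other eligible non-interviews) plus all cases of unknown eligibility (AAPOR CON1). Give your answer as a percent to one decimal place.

67.8%

Numerator = 149 + 9 + 103 + 19 = 280
Base = 149 + 9 + 103 + 84 + 19 + 49 = 413
CON1 = 280 / 413 = 0.6780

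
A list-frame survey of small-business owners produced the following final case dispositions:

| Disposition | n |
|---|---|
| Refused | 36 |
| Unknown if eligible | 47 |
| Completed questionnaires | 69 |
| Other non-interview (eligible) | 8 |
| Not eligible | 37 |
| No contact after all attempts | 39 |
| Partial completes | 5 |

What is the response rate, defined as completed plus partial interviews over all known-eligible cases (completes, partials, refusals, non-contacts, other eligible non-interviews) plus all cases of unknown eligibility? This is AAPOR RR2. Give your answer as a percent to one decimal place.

36.3%

Top = 69 + 5 = 74
Denominator = 69 + 5 + 36 + 39 + 8 + 47 = 204
RR2 = 74 / 204 = 0.3627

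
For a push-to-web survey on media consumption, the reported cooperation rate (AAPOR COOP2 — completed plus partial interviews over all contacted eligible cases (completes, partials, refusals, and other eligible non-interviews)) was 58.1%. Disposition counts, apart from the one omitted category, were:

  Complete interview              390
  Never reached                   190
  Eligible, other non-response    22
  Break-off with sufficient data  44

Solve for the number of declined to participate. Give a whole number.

Numerator: 390 + 44 = 434
COOP2 = 434 / D = 0.581
D = 434 / 0.581 = 747.0
Rest of base = 456
declined to participate = 747.0 − 456 ≈ 291

291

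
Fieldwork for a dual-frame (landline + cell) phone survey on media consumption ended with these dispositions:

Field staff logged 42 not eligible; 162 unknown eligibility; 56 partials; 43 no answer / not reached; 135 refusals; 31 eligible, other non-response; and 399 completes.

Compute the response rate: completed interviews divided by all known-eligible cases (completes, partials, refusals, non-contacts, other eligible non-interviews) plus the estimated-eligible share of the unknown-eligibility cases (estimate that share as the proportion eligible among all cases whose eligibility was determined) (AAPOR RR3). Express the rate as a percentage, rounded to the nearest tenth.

48.9%

Top → 399
Known eligible → 399 + 56 + 135 + 43 + 31 = 664
e = 664 / (664 + 42) = 664 / 706 = 0.9405
Eligible share of unknowns → 0.9405 × 162 = 152.36
Base → 664 + 152.36 = 816.36
RR3 = 399 / 816.36 = 0.4888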